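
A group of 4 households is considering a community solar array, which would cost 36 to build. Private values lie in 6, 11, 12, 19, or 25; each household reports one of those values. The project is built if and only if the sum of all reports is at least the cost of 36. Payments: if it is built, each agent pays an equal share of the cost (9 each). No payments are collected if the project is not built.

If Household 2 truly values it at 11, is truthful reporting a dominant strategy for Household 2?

Consider the case where Household 1 reports 6, Household 3 reports 6 and Household 4 reports 6.
Truthful report 11: project not built, utility 0.
Report 19 instead: project built, pays 9, utility 11 - 9 = 2.
Since 2 > 0, reporting 19 is strictly better here, so truthful reporting is not dominant.

No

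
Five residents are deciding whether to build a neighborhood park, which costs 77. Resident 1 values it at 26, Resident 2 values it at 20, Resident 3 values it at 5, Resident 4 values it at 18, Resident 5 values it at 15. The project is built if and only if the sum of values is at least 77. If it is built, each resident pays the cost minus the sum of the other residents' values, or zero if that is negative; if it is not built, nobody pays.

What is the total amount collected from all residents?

51

Total value 84 ≥ cost 77, so it is built.
Resident 1: others sum to 58; max(0, 77 - 58) = 19.
Resident 2: others sum to 64; max(0, 77 - 64) = 13.
Resident 3: others sum to 79; max(0, 77 - 79) = 0.
Resident 4: others sum to 66; max(0, 77 - 66) = 11.
Resident 5: others sum to 69; max(0, 77 - 69) = 8.
Total collected = 19 + 13 + 0 + 11 + 8 = 51.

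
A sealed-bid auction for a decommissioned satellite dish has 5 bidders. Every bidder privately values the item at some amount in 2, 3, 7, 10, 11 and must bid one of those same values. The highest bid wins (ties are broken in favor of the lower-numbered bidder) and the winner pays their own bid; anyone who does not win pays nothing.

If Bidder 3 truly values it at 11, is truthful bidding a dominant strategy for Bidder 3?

No

Consider the case where Bidder 1 bids 2, Bidder 2 bids 2, Bidder 4 bids 2 and Bidder 5 bids 2.
Truthful bid 11: wins, pays 11, utility 11 - 11 = 0.
Bid 3 instead: wins, pays 3, utility 11 - 3 = 8.
Since 8 > 0, bidding 3 is strictly better here, so truthful bidding is not dominant.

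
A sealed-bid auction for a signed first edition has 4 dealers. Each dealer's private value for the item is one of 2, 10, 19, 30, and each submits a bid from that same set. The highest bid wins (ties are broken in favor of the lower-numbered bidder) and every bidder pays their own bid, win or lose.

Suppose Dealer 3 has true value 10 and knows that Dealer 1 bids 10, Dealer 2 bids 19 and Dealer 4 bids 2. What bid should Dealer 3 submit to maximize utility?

2

Bid 2: loses but pays 2, utility -2.
Bid 10: loses but pays 10, utility -10.
Bid 19: loses but pays 19, utility -19.
Bid 30: wins, pays 30, utility 10 - 30 = -20.
The best choice is 2 with utility -2.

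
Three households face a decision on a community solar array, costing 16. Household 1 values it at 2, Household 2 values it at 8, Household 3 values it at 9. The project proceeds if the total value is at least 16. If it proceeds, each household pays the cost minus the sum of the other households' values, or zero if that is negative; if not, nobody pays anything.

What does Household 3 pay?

Total value 19 ≥ cost 16, so the project is built.
The other households' values sum to 10.
Cost minus that sum is 16 - 10 = 6.

6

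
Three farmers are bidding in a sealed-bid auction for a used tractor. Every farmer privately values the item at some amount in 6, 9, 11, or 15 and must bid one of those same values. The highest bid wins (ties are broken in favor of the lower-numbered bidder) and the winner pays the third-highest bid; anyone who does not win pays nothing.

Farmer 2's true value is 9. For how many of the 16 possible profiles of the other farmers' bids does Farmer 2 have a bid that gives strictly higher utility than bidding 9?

Others bid (6, 11): truth gives 0; bid 11 gives 3 > 0. Violating.
Others bid (6, 15): truth gives 0; bid 15 gives 3 > 0. Violating.
Others bid (9, 6): truth gives 0; bid 11 gives 3 > 0. Violating.
Others bid (11, 6): truth gives 0; bid 15 gives 3 > 0. Violating.
Others bid (6, 6): truth gives 3; no alternative beats it.
Others bid (6, 9): truth gives 3; no alternative beats it.
(Checking all 16 profiles: 4 have a profitable deviation, 12 do not.)

4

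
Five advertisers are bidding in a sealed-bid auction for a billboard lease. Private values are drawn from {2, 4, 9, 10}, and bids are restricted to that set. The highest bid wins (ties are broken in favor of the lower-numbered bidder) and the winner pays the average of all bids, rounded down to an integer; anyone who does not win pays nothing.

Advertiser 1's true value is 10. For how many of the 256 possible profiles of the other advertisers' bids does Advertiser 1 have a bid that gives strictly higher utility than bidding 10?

Others bid (2, 2, 2, 2): truth gives 7; bid 2 gives 8 > 7. Violating.
Others bid (2, 2, 2, 4): truth gives 6; bid 4 gives 8 > 6. Violating.
Others bid (2, 2, 2, 9): truth gives 5; bid 9 gives 6 > 5. Violating.
Others bid (2, 2, 4, 2): truth gives 6; bid 4 gives 8 > 6. Violating.
Others bid (2, 2, 2, 10): truth gives 5; no alternative beats it.
Others bid (2, 2, 4, 9): truth gives 5; no alternative beats it.
(Checking all 256 profiles: 20 have a profitable deviation, 236 do not.)

20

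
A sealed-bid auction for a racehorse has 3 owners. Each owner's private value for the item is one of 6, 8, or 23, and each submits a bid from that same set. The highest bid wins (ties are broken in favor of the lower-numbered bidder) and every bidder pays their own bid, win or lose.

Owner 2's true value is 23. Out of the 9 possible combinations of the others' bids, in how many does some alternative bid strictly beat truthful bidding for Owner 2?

5

Others bid (6, 6): truth gives 0; bid 8 gives 15 > 0. Violating.
Others bid (6, 8): truth gives 0; bid 8 gives 15 > 0. Violating.
Others bid (23, 6): truth gives -23; bid 6 gives -6 > -23. Violating.
Others bid (23, 8): truth gives -23; bid 6 gives -6 > -23. Violating.
Others bid (6, 23): truth gives 0; no alternative beats it.
Others bid (8, 6): truth gives 0; no alternative beats it.
(Checking all 9 profiles: 5 have a profitable deviation, 4 do not.)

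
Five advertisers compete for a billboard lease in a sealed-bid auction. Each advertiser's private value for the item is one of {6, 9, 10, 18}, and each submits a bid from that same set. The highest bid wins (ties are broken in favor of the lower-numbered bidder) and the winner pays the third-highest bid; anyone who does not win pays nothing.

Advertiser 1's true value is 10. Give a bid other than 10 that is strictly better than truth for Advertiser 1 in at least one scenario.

18

Suppose Advertiser 2 bids 6, Advertiser 3 bids 6, Advertiser 4 bids 6 and Advertiser 5 bids 18.
Bid 10: loses, pays 0, utility 0.
Bid 18: wins, pays 6, utility 10 - 6 = 4.
So bidding 18 beats truth here (4 > 0).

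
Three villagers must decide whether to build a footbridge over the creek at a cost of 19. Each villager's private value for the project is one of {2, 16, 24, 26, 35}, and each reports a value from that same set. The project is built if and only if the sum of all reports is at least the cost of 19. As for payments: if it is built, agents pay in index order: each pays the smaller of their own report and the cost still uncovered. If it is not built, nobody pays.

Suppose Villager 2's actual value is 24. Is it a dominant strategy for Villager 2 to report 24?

No

Consider the case where Villager 1 reports 2 and Villager 3 reports 2.
Truthful report 24: project built, pays 17, utility 24 - 17 = 7.
Report 16 instead: project built, pays 16, utility 24 - 16 = 8.
Since 8 > 7, reporting 16 is strictly better here, so truthful reporting is not dominant.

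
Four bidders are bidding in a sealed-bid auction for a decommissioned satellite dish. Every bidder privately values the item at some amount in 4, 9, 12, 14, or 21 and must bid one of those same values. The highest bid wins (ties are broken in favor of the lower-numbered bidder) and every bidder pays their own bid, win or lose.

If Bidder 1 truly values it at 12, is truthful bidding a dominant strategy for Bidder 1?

Consider the case where Bidder 2 bids 4, Bidder 3 bids 4 and Bidder 4 bids 4.
Truthful bid 12: wins, pays 12, utility 12 - 12 = 0.
Bid 4 instead: wins, pays 4, utility 12 - 4 = 8.
Since 8 > 0, bidding 4 is strictly better here, so truthful bidding is not dominant.

No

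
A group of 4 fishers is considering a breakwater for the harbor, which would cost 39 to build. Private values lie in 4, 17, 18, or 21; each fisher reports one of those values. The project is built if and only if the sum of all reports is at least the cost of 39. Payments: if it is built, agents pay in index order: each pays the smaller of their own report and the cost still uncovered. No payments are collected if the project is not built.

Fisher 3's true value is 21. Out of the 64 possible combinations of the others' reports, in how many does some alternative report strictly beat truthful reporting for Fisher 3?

Others report (4, 4, 17): truth gives 0; report 17 gives 4 > 0. Violating.
Others report (4, 4, 18): truth gives 0; report 17 gives 4 > 0. Violating.
Others report (4, 4, 21): truth gives 0; report 17 gives 4 > 0. Violating.
Others report (4, 17, 4): truth gives 3; report 17 gives 4 > 3. Violating.
Others report (4, 4, 4): truth gives 0; no alternative beats it.
Others report (4, 18, 4): truth gives 4; no alternative beats it.
(Checking all 64 profiles: 27 have a profitable deviation, 37 do not.)

27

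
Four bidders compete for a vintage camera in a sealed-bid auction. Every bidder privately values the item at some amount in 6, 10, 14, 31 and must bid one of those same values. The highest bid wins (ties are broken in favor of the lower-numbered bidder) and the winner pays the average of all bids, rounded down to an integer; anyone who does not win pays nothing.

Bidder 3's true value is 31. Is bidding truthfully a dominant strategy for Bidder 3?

Consider the case where Bidder 1 bids 6, Bidder 2 bids 6 and Bidder 4 bids 6.
Truthful bid 31: wins, pays 12, utility 31 - 12 = 19.
Bid 10 instead: wins, pays 7, utility 31 - 7 = 24.
Since 24 > 19, bidding 10 is strictly better here, so truthful bidding is not dominant.

No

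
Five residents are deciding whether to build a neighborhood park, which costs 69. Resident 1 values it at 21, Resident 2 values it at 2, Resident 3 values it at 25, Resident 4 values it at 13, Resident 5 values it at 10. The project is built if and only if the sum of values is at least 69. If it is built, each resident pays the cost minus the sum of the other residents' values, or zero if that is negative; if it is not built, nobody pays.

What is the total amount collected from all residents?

Total value 71 ≥ cost 69, so it is built.
Resident 1: others sum to 50; max(0, 69 - 50) = 19.
Resident 2: others sum to 69; max(0, 69 - 69) = 0.
Resident 3: others sum to 46; max(0, 69 - 46) = 23.
Resident 4: others sum to 58; max(0, 69 - 58) = 11.
Resident 5: others sum to 61; max(0, 69 - 61) = 8.
Total collected = 19 + 0 + 23 + 11 + 8 = 61.

61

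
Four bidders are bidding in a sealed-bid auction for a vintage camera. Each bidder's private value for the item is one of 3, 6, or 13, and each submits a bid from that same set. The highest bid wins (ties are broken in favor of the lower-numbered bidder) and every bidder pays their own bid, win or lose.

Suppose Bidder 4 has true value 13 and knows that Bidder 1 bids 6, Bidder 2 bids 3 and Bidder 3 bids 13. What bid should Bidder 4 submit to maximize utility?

3

Bid 3: loses but pays 3, utility -3.
Bid 6: loses but pays 6, utility -6.
Bid 13: loses but pays 13, utility -13.
The best choice is 3 with utility -3.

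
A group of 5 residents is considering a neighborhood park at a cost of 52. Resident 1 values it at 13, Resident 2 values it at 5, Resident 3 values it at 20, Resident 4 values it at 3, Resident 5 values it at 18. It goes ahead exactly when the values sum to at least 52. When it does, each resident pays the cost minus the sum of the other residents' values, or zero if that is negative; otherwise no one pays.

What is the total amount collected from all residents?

30

Total value 59 ≥ cost 52, so it is built.
Resident 1: others sum to 46; max(0, 52 - 46) = 6.
Resident 2: others sum to 54; max(0, 52 - 54) = 0.
Resident 3: others sum to 39; max(0, 52 - 39) = 13.
Resident 4: others sum to 56; max(0, 52 - 56) = 0.
Resident 5: others sum to 41; max(0, 52 - 41) = 11.
Total collected = 6 + 0 + 13 + 0 + 11 = 30.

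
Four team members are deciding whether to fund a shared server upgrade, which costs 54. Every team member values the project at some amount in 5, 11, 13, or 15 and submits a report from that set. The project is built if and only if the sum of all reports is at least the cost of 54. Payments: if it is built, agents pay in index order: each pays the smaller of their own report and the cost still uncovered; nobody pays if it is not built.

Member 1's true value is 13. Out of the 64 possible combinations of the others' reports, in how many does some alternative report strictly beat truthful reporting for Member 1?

4

Others report (13, 15, 15): truth gives 0; report 11 gives 2 > 0. Violating.
Others report (15, 13, 15): truth gives 0; report 11 gives 2 > 0. Violating.
Others report (15, 15, 13): truth gives 0; report 11 gives 2 > 0. Violating.
Others report (15, 15, 15): truth gives 0; report 11 gives 2 > 0. Violating.
Others report (5, 5, 5): truth gives 0; no alternative beats it.
Others report (5, 5, 11): truth gives 0; no alternative beats it.
(Checking all 64 profiles: 4 have a profitable deviation, 60 do not.)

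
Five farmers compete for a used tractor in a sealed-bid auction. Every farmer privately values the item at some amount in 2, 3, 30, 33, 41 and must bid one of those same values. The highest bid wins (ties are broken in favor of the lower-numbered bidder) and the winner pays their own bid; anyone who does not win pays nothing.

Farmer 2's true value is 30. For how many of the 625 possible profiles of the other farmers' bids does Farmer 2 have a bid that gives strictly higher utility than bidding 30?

Others bid (2, 2, 2, 2): truth gives 0; bid 3 gives 27 > 0. Violating.
Others bid (2, 2, 2, 3): truth gives 0; bid 3 gives 27 > 0. Violating.
Others bid (2, 2, 3, 2): truth gives 0; bid 3 gives 27 > 0. Violating.
Others bid (2, 2, 3, 3): truth gives 0; bid 3 gives 27 > 0. Violating.
Others bid (2, 2, 2, 30): truth gives 0; no alternative beats it.
Others bid (2, 2, 2, 33): truth gives 0; no alternative beats it.
(Checking all 625 profiles: 8 have a profitable deviation, 617 do not.)

8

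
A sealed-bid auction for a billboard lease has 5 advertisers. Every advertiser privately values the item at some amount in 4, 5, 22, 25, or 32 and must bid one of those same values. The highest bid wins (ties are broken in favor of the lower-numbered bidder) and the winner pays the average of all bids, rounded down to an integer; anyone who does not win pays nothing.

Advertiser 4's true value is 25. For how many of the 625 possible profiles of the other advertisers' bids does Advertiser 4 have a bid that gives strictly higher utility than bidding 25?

Others bid (4, 4, 4, 4): truth gives 17; bid 5 gives 21 > 17. Violating.
Others bid (4, 4, 4, 5): truth gives 17; bid 5 gives 21 > 17. Violating.
Others bid (4, 4, 4, 32): truth gives 0; bid 32 gives 10 > 0. Violating.
Others bid (4, 4, 5, 4): truth gives 17; bid 22 gives 18 > 17. Violating.
Others bid (4, 4, 4, 22): truth gives 14; no alternative beats it.
Others bid (4, 4, 4, 25): truth gives 13; no alternative beats it.
(Checking all 625 profiles: 206 have a profitable deviation, 419 do not.)

206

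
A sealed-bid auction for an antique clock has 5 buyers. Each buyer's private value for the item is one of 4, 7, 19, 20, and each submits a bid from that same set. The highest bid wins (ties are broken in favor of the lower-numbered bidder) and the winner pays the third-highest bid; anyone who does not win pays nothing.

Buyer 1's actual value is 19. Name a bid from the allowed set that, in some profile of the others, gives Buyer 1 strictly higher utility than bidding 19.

Suppose Buyer 2 bids 4, Buyer 3 bids 4, Buyer 4 bids 4 and Buyer 5 bids 20.
Bid 19: loses, pays 0, utility 0.
Bid 20: wins, pays 4, utility 19 - 4 = 15.
So bidding 20 beats truth here (15 > 0).

20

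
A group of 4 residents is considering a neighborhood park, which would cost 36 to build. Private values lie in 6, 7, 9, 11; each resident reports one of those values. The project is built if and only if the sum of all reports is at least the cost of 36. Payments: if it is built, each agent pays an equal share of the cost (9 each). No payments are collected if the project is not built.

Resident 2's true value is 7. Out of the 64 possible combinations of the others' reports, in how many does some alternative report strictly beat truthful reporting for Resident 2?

Others report (7, 11, 11): truth gives -2; report 6 gives 0 > -2. Violating.
Others report (9, 9, 11): truth gives -2; report 6 gives 0 > -2. Violating.
Others report (9, 11, 9): truth gives -2; report 6 gives 0 > -2. Violating.
Others report (11, 7, 11): truth gives -2; report 6 gives 0 > -2. Violating.
Others report (6, 6, 6): truth gives 0; no alternative beats it.
Others report (6, 6, 7): truth gives 0; no alternative beats it.
(Checking all 64 profiles: 6 have a profitable deviation, 58 do not.)

6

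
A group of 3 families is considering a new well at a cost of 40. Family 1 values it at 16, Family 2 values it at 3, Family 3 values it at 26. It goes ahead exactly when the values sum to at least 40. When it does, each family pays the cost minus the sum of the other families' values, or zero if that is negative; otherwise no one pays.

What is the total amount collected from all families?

Total value 45 ≥ cost 40, so it is built.
Family 1: others sum to 29; max(0, 40 - 29) = 11.
Family 2: others sum to 42; max(0, 40 - 42) = 0.
Family 3: others sum to 19; max(0, 40 - 19) = 21.
Total collected = 11 + 0 + 21 = 32.

32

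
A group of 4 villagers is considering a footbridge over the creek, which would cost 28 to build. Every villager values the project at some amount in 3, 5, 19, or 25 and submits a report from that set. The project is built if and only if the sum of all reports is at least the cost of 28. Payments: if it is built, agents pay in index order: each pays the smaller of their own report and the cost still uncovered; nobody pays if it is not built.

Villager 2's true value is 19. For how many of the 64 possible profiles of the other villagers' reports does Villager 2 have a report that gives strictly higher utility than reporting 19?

Others report (3, 3, 19): truth gives 0; report 3 gives 16 > 0. Violating.
Others report (3, 3, 25): truth gives 0; report 3 gives 16 > 0. Violating.
Others report (3, 5, 19): truth gives 0; report 3 gives 16 > 0. Violating.
Others report (3, 5, 25): truth gives 0; report 3 gives 16 > 0. Violating.
Others report (3, 3, 3): truth gives 0; no alternative beats it.
Others report (3, 3, 5): truth gives 0; no alternative beats it.
(Checking all 64 profiles: 40 have a profitable deviation, 24 do not.)

40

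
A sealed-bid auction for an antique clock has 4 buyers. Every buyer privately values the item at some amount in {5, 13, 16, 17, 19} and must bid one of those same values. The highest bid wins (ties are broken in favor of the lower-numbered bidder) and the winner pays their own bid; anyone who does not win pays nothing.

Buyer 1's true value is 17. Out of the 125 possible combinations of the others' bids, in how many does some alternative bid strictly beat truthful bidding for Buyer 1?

27

Others bid (5, 5, 5): truth gives 0; bid 5 gives 12 > 0. Violating.
Others bid (5, 5, 13): truth gives 0; bid 13 gives 4 > 0. Violating.
Others bid (5, 5, 16): truth gives 0; bid 16 gives 1 > 0. Violating.
Others bid (5, 13, 5): truth gives 0; bid 13 gives 4 > 0. Violating.
Others bid (5, 5, 17): truth gives 0; no alternative beats it.
Others bid (5, 5, 19): truth gives 0; no alternative beats it.
(Checking all 125 profiles: 27 have a profitable deviation, 98 do not.)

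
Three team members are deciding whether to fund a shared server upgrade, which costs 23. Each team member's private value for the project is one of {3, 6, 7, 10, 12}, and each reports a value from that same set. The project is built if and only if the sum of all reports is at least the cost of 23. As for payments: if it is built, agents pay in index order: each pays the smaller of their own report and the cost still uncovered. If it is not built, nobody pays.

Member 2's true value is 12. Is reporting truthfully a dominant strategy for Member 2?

No

Consider the case where Member 1 reports 3 and Member 3 reports 10.
Truthful report 12: project built, pays 12, utility 12 - 12 = 0.
Report 10 instead: project built, pays 10, utility 12 - 10 = 2.
Since 2 > 0, reporting 10 is strictly better here, so truthful reporting is not dominant.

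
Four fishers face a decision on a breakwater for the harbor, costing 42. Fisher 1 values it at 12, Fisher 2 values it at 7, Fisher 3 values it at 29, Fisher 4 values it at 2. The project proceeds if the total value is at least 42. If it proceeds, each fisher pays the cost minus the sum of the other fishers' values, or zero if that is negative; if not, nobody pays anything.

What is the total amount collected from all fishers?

25

Total value 50 ≥ cost 42, so it is built.
Fisher 1: others sum to 38; max(0, 42 - 38) = 4.
Fisher 2: others sum to 43; max(0, 42 - 43) = 0.
Fisher 3: others sum to 21; max(0, 42 - 21) = 21.
Fisher 4: others sum to 48; max(0, 42 - 48) = 0.
Total collected = 4 + 0 + 21 + 0 = 25.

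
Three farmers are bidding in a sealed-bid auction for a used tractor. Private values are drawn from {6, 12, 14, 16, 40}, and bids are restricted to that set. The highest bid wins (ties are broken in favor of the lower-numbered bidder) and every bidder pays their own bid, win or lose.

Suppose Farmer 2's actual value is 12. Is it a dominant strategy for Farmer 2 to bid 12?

Consider the case where Farmer 1 bids 6 and Farmer 3 bids 14.
Truthful bid 12: loses but pays 12, utility -12.
Bid 6 instead: loses but pays 6, utility -6.
Since -6 > -12, bidding 6 is strictly better here, so truthful bidding is not dominant.

No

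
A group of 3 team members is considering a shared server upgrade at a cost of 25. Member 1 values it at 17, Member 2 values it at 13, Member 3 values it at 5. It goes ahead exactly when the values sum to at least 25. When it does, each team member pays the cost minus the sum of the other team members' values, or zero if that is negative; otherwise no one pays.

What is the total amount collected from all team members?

10

Total value 35 ≥ cost 25, so it is built.
Member 1: others sum to 18; max(0, 25 - 18) = 7.
Member 2: others sum to 22; max(0, 25 - 22) = 3.
Member 3: others sum to 30; max(0, 25 - 30) = 0.
Total collected = 7 + 3 + 0 = 10.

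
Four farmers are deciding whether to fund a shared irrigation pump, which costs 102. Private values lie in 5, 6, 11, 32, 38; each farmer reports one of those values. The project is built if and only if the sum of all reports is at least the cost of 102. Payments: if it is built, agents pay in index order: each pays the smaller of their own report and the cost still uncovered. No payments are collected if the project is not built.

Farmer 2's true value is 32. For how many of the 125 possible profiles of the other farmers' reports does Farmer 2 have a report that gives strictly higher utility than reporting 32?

Others report (32, 32, 32): truth gives 0; report 6 gives 26 > 0. Violating.
Others report (32, 32, 38): truth gives 0; report 5 gives 27 > 0. Violating.
Others report (32, 38, 32): truth gives 0; report 5 gives 27 > 0. Violating.
Others report (32, 38, 38): truth gives 0; report 5 gives 27 > 0. Violating.
Others report (5, 5, 5): truth gives 0; no alternative beats it.
Others report (5, 5, 6): truth gives 0; no alternative beats it.
(Checking all 125 profiles: 8 have a profitable deviation, 117 do not.)

8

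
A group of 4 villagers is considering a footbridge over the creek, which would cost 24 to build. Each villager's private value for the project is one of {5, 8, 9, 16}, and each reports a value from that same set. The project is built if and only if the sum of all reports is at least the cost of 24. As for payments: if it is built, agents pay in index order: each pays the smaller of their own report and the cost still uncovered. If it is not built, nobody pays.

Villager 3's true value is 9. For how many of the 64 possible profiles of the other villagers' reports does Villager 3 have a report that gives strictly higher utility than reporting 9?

35

Others report (5, 5, 8): truth gives 0; report 8 gives 1 > 0. Violating.
Others report (5, 5, 9): truth gives 0; report 5 gives 4 > 0. Violating.
Others report (5, 5, 16): truth gives 0; report 5 gives 4 > 0. Violating.
Others report (5, 8, 5): truth gives 0; report 8 gives 1 > 0. Violating.
Others report (5, 5, 5): truth gives 0; no alternative beats it.
Others report (5, 16, 5): truth gives 6; no alternative beats it.
(Checking all 64 profiles: 35 have a profitable deviation, 29 do not.)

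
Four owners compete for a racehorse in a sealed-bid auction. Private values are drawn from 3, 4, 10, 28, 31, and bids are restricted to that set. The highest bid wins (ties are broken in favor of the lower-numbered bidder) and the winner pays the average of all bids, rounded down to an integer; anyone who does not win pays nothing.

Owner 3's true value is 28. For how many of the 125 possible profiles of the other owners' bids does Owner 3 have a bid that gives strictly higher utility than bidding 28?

Others bid (3, 3, 3): truth gives 19; bid 4 gives 25 > 19. Violating.
Others bid (3, 3, 4): truth gives 19; bid 4 gives 25 > 19. Violating.
Others bid (3, 3, 10): truth gives 17; bid 10 gives 22 > 17. Violating.
Others bid (3, 3, 31): truth gives 0; bid 31 gives 11 > 0. Violating.
Others bid (3, 3, 28): truth gives 13; no alternative beats it.
Others bid (3, 4, 28): truth gives 13; no alternative beats it.
(Checking all 125 profiles: 54 have a profitable deviation, 71 do not.)

54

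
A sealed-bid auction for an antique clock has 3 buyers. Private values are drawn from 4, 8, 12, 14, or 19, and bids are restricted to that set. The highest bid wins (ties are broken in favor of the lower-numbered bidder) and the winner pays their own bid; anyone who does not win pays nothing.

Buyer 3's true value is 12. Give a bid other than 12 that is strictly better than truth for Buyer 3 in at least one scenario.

Suppose Buyer 1 bids 4 and Buyer 2 bids 4.
Bid 12: wins, pays 12, utility 12 - 12 = 0.
Bid 8: wins, pays 8, utility 12 - 8 = 4.
So bidding 8 beats truth here (4 > 0).

8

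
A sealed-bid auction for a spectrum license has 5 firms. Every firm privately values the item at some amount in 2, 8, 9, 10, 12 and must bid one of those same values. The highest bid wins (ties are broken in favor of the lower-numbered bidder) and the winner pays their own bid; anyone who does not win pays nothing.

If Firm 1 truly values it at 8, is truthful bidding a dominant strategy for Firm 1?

No

Consider the case where Firm 2 bids 2, Firm 3 bids 2, Firm 4 bids 2 and Firm 5 bids 2.
Truthful bid 8: wins, pays 8, utility 8 - 8 = 0.
Bid 2 instead: wins, pays 2, utility 8 - 2 = 6.
Since 6 > 0, bidding 2 is strictly better here, so truthful bidding is not dominant.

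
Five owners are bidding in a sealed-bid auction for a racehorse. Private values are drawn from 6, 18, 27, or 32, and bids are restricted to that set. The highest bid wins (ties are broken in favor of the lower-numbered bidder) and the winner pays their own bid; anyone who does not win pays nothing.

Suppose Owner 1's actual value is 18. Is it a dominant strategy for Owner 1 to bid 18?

Consider the case where Owner 2 bids 6, Owner 3 bids 6, Owner 4 bids 6 and Owner 5 bids 6.
Truthful bid 18: wins, pays 18, utility 18 - 18 = 0.
Bid 6 instead: wins, pays 6, utility 18 - 6 = 12.
Since 12 > 0, bidding 6 is strictly better here, so truthful bidding is not dominant.

No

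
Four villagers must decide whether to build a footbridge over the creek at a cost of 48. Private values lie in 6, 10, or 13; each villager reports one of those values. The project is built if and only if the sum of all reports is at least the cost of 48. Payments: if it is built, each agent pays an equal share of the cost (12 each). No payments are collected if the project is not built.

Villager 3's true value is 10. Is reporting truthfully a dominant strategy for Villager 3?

Consider the case where Villager 1 reports 13, Villager 2 reports 13 and Villager 4 reports 13.
Truthful report 10: project built, pays 12, utility 10 - 12 = -2.
Report 6 instead: project not built, utility 0.
Since 0 > -2, reporting 6 is strictly better here, so truthful reporting is not dominant.

No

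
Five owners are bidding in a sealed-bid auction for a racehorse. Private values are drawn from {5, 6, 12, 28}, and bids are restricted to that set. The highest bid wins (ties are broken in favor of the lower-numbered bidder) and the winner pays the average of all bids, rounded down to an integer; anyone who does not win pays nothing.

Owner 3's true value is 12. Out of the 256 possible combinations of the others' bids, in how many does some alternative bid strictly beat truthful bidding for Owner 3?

Others bid (5, 5, 5, 5): truth gives 6; bid 6 gives 7 > 6. Violating.
Others bid (5, 5, 5, 6): truth gives 6; bid 6 gives 7 > 6. Violating.
Others bid (5, 5, 6, 5): truth gives 6; bid 6 gives 7 > 6. Violating.
Others bid (5, 5, 6, 6): truth gives 6; bid 6 gives 7 > 6. Violating.
Others bid (5, 5, 5, 12): truth gives 5; no alternative beats it.
Others bid (5, 5, 5, 28): truth gives 0; no alternative beats it.
(Checking all 256 profiles: 20 have a profitable deviation, 236 do not.)

20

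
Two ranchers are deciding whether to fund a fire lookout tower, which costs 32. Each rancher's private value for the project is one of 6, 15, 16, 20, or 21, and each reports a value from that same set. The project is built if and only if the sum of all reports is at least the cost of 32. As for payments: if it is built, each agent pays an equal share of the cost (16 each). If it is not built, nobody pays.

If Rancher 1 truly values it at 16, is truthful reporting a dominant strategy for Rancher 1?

Check each profile of the others' reports and compare truth against every alternative report.
Others report (6): truth gives 0, best alternative gives 0.
Others report (15): truth gives 0, best alternative gives 0.
Others report (16): truth gives 0, best alternative gives 0.
Others report (20): truth gives 0, best alternative gives 0.
Others report (21): truth gives 0, best alternative gives 0.
In every case the truthful report is at least as good as any alternative, so it is a dominant strategy.

Yes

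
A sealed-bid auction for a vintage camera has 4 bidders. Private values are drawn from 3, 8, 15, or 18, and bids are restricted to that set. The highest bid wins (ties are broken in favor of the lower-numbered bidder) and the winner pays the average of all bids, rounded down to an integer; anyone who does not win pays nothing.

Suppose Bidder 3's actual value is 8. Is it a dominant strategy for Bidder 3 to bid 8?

Consider the case where Bidder 1 bids 3, Bidder 2 bids 8 and Bidder 4 bids 3.
Truthful bid 8: loses, pays 0, utility 0.
Bid 15 instead: wins, pays 7, utility 8 - 7 = 1.
Since 1 > 0, bidding 15 is strictly better here, so truthful bidding is not dominant.

No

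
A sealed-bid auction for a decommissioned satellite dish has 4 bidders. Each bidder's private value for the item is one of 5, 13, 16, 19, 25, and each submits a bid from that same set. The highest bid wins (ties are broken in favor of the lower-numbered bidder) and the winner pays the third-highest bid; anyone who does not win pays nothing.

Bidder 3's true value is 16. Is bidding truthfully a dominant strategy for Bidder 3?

Consider the case where Bidder 1 bids 5, Bidder 2 bids 5 and Bidder 4 bids 19.
Truthful bid 16: loses, pays 0, utility 0.
Bid 19 instead: wins, pays 5, utility 16 - 5 = 11.
Since 11 > 0, bidding 19 is strictly better here, so truthful bidding is not dominant.

No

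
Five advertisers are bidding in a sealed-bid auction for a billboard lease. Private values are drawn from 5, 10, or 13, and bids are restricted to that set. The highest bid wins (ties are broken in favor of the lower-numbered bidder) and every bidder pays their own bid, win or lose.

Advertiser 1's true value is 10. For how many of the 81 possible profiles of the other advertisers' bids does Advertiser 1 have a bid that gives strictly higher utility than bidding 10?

66

Others bid (5, 5, 5, 5): truth gives 0; bid 5 gives 5 > 0. Violating.
Others bid (5, 5, 5, 13): truth gives -10; bid 13 gives -3 > -10. Violating.
Others bid (5, 5, 10, 13): truth gives -10; bid 13 gives -3 > -10. Violating.
Others bid (5, 5, 13, 5): truth gives -10; bid 13 gives -3 > -10. Violating.
Others bid (5, 5, 5, 10): truth gives 0; no alternative beats it.
Others bid (5, 5, 10, 5): truth gives 0; no alternative beats it.
(Checking all 81 profiles: 66 have a profitable deviation, 15 do not.)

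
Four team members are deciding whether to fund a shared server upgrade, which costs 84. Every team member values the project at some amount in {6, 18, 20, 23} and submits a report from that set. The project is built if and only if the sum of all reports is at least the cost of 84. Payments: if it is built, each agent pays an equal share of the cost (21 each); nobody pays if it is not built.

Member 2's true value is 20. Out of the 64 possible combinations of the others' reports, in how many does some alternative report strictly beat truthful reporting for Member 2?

7

Others report (18, 23, 23): truth gives -1; report 6 gives 0 > -1. Violating.
Others report (20, 23, 23): truth gives -1; report 6 gives 0 > -1. Violating.
Others report (23, 18, 23): truth gives -1; report 6 gives 0 > -1. Violating.
Others report (23, 20, 23): truth gives -1; report 6 gives 0 > -1. Violating.
Others report (6, 6, 6): truth gives 0; no alternative beats it.
Others report (6, 6, 18): truth gives 0; no alternative beats it.
(Checking all 64 profiles: 7 have a profitable deviation, 57 do not.)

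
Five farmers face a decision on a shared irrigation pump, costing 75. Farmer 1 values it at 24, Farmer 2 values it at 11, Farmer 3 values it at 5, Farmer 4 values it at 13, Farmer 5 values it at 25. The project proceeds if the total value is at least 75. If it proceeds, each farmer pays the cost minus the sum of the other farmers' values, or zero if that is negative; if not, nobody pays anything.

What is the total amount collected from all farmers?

63

Total value 78 ≥ cost 75, so it is built.
Farmer 1: others sum to 54; max(0, 75 - 54) = 21.
Farmer 2: others sum to 67; max(0, 75 - 67) = 8.
Farmer 3: others sum to 73; max(0, 75 - 73) = 2.
Farmer 4: others sum to 65; max(0, 75 - 65) = 10.
Farmer 5: others sum to 53; max(0, 75 - 53) = 22.
Total collected = 21 + 8 + 2 + 10 + 22 = 63.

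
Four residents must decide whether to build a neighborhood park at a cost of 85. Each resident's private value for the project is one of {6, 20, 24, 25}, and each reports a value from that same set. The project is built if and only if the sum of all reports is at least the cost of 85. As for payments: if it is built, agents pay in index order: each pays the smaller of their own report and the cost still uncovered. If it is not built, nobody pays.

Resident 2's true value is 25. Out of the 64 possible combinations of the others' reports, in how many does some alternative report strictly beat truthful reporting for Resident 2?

Others report (20, 20, 24): truth gives 0; report 24 gives 1 > 0. Violating.
Others report (20, 20, 25): truth gives 0; report 20 gives 5 > 0. Violating.
Others report (20, 24, 20): truth gives 0; report 24 gives 1 > 0. Violating.
Others report (20, 24, 24): truth gives 0; report 20 gives 5 > 0. Violating.
Others report (6, 6, 6): truth gives 0; no alternative beats it.
Others report (6, 6, 20): truth gives 0; no alternative beats it.
(Checking all 64 profiles: 26 have a profitable deviation, 38 do not.)

26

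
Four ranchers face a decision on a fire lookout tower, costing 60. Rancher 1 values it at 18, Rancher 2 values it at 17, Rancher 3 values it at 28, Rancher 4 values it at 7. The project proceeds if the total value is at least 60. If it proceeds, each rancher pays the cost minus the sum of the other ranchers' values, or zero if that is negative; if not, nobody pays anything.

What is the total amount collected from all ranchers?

Total value 70 ≥ cost 60, so it is built.
Rancher 1: others sum to 52; max(0, 60 - 52) = 8.
Rancher 2: others sum to 53; max(0, 60 - 53) = 7.
Rancher 3: others sum to 42; max(0, 60 - 42) = 18.
Rancher 4: others sum to 63; max(0, 60 - 63) = 0.
Total collected = 8 + 7 + 18 + 0 = 33.

33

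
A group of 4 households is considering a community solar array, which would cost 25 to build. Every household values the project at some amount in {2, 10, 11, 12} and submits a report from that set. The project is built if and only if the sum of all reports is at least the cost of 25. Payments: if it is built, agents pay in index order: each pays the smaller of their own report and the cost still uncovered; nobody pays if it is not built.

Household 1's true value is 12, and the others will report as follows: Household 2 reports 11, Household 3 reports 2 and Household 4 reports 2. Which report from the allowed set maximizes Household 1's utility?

10

Report 2: project not built, utility 0.
Report 10: project built, pays 10, utility 12 - 10 = 2.
Report 11: project built, pays 11, utility 12 - 11 = 1.
Report 12: project built, pays 12, utility 12 - 12 = 0.
The best choice is 10 with utility 2.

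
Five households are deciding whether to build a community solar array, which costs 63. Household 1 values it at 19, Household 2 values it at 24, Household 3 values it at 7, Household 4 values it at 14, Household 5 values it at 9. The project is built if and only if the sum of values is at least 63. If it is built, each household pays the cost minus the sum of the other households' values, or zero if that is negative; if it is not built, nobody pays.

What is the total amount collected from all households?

27

Total value 73 ≥ cost 63, so it is built.
Household 1: others sum to 54; max(0, 63 - 54) = 9.
Household 2: others sum to 49; max(0, 63 - 49) = 14.
Household 3: others sum to 66; max(0, 63 - 66) = 0.
Household 4: others sum to 59; max(0, 63 - 59) = 4.
Household 5: others sum to 64; max(0, 63 - 64) = 0.
Total collected = 9 + 14 + 0 + 4 + 0 = 27.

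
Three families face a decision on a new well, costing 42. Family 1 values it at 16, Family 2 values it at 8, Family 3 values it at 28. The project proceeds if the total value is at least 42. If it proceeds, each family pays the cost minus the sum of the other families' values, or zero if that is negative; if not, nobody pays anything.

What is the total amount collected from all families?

24

Total value 52 ≥ cost 42, so it is built.
Family 1: others sum to 36; max(0, 42 - 36) = 6.
Family 2: others sum to 44; max(0, 42 - 44) = 0.
Family 3: others sum to 24; max(0, 42 - 24) = 18.
Total collected = 6 + 0 + 18 = 24.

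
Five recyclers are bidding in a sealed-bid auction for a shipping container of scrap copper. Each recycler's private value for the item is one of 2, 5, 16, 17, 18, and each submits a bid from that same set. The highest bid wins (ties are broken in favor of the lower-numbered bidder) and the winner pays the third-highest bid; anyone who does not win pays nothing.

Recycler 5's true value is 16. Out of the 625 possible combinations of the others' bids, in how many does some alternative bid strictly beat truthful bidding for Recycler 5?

64

Others bid (2, 2, 2, 16): truth gives 0; bid 17 gives 14 > 0. Violating.
Others bid (2, 2, 2, 17): truth gives 0; bid 18 gives 14 > 0. Violating.
Others bid (2, 2, 5, 16): truth gives 0; bid 17 gives 11 > 0. Violating.
Others bid (2, 2, 5, 17): truth gives 0; bid 18 gives 11 > 0. Violating.
Others bid (2, 2, 2, 2): truth gives 14; no alternative beats it.
Others bid (2, 2, 2, 5): truth gives 14; no alternative beats it.
(Checking all 625 profiles: 64 have a profitable deviation, 561 do not.)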